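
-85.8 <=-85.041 True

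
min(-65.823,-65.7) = -65.823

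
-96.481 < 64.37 True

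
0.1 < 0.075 False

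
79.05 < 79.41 True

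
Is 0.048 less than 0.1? Yes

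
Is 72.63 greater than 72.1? Yes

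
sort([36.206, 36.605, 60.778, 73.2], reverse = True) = [73.2, 60.778, 36.605, 36.206]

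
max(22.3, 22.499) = 22.499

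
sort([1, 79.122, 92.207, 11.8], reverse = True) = [92.207, 79.122, 11.8, 1]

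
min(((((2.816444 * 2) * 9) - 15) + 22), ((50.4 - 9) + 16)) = 57.4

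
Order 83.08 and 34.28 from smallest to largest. 34.28, 83.08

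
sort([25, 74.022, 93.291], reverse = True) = [93.291, 74.022, 25]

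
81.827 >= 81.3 True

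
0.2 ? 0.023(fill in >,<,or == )>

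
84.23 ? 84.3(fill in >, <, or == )<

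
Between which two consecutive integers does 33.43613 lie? 33 and 34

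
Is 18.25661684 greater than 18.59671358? No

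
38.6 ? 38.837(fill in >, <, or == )<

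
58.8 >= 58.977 False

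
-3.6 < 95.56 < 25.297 False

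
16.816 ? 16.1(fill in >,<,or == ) >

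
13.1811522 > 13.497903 False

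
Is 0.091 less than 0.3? Yes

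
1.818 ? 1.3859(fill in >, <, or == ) >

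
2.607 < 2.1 False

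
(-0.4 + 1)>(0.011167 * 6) True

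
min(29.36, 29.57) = 29.36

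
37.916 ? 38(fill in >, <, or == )<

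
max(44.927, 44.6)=44.927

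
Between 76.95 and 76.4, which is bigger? 76.95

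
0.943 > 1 False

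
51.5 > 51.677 False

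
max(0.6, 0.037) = 0.6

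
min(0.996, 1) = 0.996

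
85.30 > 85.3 False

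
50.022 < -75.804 False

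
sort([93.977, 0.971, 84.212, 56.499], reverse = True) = [93.977, 84.212, 56.499, 0.971]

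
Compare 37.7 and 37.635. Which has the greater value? 37.7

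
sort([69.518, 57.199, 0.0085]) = [0.0085, 57.199, 69.518]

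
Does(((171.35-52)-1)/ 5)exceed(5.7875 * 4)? Yes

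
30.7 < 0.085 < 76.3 False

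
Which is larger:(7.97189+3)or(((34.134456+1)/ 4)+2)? (7.97189+3)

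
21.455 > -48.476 True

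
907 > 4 True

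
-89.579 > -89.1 False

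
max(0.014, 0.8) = 0.8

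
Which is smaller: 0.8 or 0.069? 0.069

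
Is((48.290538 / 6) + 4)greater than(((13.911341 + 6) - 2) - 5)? No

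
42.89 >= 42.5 True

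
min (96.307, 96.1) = 96.1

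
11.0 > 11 False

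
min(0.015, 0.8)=0.015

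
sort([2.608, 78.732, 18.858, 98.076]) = [2.608, 18.858, 78.732, 98.076]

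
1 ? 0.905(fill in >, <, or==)>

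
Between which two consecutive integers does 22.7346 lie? 22 and 23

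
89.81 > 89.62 True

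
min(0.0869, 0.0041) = 0.0041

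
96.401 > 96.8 False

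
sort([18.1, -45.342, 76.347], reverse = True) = [76.347, 18.1, -45.342]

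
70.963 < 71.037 True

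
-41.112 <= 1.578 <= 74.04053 True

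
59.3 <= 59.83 True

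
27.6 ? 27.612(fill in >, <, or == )<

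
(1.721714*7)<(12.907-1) False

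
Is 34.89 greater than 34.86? Yes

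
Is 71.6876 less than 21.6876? No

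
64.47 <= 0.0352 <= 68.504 False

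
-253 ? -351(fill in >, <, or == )>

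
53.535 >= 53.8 False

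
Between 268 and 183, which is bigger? 268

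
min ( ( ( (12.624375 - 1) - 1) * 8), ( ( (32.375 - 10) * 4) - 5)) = 84.5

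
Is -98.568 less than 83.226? Yes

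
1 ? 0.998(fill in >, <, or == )>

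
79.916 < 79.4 False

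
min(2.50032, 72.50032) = 2.50032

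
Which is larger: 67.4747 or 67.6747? 67.6747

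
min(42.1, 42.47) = 42.1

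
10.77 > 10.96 False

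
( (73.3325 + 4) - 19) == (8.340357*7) False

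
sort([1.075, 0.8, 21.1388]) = [0.8, 1.075, 21.1388]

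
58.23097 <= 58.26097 True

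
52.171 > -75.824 True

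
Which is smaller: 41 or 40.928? 40.928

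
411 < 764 True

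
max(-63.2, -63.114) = -63.114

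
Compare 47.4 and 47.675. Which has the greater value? 47.675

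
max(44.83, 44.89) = 44.89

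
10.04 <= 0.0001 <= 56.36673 False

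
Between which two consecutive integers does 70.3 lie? 70 and 71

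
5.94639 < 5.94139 False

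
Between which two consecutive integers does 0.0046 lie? 0 and 1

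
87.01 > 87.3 False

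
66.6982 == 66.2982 False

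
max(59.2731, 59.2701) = 59.2731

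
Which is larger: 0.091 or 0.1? 0.1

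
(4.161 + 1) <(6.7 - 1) True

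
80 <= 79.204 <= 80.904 False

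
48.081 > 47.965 True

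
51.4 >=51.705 False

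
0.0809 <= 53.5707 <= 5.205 False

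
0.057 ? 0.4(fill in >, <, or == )<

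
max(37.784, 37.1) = 37.784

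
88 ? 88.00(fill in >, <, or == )==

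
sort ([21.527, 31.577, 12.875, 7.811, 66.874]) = [7.811, 12.875, 21.527, 31.577, 66.874]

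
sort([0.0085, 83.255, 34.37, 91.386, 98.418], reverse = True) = [98.418, 91.386, 83.255, 34.37, 0.0085]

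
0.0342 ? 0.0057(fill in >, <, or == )>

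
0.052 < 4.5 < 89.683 True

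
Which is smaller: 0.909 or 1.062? 0.909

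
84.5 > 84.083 True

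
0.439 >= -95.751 True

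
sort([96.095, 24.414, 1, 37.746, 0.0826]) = [0.0826, 1, 24.414, 37.746, 96.095]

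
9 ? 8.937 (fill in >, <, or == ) >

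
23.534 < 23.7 True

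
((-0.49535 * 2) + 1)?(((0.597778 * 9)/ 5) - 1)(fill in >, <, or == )<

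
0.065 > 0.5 False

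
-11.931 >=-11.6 False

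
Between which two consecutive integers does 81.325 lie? 81 and 82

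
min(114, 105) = 105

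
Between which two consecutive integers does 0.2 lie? 0 and 1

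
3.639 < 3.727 True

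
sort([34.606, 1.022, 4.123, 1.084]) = [1.022, 1.084, 4.123, 34.606]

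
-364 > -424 True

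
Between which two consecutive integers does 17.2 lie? 17 and 18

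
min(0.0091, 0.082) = 0.0091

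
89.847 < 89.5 False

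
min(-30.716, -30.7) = -30.716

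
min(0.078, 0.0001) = 0.0001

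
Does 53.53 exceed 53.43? Yes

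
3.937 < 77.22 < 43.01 False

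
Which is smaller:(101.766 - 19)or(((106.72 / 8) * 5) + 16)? (((106.72 / 8) * 5) + 16)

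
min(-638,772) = -638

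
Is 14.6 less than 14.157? No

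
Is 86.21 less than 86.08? No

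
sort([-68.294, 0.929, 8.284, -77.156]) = [-77.156, -68.294, 0.929, 8.284]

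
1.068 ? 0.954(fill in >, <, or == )>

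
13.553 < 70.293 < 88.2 True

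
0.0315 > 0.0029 True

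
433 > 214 True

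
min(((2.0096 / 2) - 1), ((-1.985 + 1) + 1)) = 0.0048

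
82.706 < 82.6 False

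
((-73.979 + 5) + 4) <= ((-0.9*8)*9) True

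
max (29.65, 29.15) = 29.65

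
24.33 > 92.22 False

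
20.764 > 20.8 False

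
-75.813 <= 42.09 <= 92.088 True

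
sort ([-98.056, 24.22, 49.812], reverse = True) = [49.812, 24.22, -98.056]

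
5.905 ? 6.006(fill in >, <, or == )<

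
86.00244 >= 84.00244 True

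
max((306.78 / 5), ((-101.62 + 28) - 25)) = 61.356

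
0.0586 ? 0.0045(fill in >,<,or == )>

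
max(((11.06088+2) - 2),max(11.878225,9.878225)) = 11.878225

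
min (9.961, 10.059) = 9.961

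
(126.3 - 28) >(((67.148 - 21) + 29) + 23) True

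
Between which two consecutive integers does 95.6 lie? 95 and 96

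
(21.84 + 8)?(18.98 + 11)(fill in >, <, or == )<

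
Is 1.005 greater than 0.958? Yes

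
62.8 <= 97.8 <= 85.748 False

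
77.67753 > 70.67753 True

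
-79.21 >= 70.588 False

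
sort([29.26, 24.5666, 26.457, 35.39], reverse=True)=[35.39, 29.26, 26.457, 24.5666]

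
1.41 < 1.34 False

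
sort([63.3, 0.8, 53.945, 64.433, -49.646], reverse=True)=[64.433, 63.3, 53.945, 0.8, -49.646]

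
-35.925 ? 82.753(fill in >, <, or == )<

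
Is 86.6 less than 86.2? No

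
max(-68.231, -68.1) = -68.1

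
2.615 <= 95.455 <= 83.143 False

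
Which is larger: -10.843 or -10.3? -10.3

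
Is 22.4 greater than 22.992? No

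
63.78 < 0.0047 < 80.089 False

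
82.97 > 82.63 True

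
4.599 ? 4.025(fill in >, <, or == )>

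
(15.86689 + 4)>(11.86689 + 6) True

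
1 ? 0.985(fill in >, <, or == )>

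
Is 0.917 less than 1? Yes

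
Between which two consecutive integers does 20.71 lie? 20 and 21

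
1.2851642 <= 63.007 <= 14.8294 False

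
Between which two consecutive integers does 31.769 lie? 31 and 32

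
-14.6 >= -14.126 False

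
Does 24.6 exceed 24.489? Yes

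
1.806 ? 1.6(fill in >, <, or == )>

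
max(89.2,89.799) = 89.799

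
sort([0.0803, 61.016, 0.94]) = [0.0803, 0.94, 61.016]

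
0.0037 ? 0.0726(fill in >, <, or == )<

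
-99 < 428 True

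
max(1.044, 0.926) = 1.044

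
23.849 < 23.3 False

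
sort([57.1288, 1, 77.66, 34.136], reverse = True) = [77.66, 57.1288, 34.136, 1]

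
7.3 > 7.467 False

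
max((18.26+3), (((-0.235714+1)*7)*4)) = 21.400008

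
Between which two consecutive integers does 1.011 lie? 1 and 2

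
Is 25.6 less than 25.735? Yes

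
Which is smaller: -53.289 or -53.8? -53.8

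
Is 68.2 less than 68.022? No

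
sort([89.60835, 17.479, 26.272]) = [17.479, 26.272, 89.60835]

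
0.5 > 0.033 True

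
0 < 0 False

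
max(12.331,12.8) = 12.8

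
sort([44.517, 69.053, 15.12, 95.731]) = [15.12, 44.517, 69.053, 95.731]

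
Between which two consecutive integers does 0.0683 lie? 0 and 1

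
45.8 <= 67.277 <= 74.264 True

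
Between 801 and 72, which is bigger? 801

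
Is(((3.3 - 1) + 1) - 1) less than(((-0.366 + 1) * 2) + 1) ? No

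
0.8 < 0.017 False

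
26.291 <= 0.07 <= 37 False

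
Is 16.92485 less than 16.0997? No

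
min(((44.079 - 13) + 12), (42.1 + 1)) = 43.079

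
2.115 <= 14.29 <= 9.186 False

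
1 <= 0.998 False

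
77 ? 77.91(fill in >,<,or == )<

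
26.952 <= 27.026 True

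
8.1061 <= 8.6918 True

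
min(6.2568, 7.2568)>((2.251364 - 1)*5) False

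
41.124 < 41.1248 True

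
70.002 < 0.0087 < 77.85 False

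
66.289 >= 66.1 True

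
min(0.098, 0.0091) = 0.0091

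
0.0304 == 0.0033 False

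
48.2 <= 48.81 True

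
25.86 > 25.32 True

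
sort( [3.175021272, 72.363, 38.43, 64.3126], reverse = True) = [72.363, 64.3126, 38.43, 3.175021272]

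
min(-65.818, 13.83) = -65.818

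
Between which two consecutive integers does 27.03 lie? 27 and 28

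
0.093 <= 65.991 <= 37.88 False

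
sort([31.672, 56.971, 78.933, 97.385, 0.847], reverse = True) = [97.385, 78.933, 56.971, 31.672, 0.847]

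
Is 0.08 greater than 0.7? No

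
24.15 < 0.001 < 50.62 False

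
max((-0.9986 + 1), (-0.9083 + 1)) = 0.0917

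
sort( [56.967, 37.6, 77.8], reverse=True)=[77.8, 56.967, 37.6]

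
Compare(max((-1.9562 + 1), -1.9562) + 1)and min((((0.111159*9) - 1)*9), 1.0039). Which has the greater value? (max((-1.9562 + 1), -1.9562) + 1)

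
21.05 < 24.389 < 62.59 True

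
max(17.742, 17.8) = 17.8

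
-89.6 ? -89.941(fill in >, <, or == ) >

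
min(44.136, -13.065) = -13.065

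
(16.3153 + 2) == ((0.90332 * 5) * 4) False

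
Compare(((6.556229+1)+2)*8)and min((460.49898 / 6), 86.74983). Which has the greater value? min((460.49898 / 6), 86.74983)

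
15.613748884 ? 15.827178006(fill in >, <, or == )<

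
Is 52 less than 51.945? No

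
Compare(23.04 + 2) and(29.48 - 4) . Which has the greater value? (29.48 - 4)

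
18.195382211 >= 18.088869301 True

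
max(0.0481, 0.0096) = 0.0481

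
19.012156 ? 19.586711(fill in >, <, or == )<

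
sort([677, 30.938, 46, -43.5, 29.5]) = [-43.5, 29.5, 30.938, 46, 677]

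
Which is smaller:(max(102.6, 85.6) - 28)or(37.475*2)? (max(102.6, 85.6) - 28)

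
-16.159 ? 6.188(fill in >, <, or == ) <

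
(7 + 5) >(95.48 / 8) True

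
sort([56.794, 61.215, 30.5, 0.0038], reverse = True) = [61.215, 56.794, 30.5, 0.0038]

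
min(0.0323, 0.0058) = 0.0058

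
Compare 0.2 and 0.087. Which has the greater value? 0.2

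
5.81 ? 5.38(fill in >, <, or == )>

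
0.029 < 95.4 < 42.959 False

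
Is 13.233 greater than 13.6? No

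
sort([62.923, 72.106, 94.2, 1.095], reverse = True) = [94.2, 72.106, 62.923, 1.095]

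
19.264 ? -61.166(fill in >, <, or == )>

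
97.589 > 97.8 False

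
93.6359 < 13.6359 False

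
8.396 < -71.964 False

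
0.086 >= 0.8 False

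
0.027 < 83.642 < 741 True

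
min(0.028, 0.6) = 0.028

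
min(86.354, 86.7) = 86.354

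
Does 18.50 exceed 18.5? No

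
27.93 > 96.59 False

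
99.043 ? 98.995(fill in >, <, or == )>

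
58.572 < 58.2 False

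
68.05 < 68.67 True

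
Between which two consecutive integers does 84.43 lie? 84 and 85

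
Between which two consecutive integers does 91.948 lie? 91 and 92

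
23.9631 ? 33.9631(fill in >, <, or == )<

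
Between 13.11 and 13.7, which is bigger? 13.7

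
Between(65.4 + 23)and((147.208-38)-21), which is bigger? (65.4 + 23)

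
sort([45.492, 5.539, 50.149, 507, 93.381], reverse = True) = [507, 93.381, 50.149, 45.492, 5.539]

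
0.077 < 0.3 True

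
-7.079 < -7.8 False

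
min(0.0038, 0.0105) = 0.0038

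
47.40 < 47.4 False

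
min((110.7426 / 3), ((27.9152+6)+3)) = 36.9142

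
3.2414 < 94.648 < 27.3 False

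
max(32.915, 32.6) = 32.915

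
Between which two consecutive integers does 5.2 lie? 5 and 6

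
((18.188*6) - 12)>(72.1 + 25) True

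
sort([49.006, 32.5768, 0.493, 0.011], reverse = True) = [49.006, 32.5768, 0.493, 0.011]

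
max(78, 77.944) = 78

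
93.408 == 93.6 False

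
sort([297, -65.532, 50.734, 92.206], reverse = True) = [297, 92.206, 50.734, -65.532]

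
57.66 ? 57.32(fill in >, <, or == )>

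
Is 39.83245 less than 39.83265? Yes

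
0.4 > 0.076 True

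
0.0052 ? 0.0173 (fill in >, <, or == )<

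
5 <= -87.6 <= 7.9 False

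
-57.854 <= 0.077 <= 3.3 True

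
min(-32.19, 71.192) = -32.19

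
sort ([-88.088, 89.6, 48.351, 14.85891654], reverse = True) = [89.6, 48.351, 14.85891654, -88.088]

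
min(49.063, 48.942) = 48.942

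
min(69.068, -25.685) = -25.685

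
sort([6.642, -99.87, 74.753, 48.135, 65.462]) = [-99.87, 6.642, 48.135, 65.462, 74.753]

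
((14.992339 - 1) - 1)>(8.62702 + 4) True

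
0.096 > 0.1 False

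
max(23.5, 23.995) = 23.995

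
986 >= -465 True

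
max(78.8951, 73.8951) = 78.8951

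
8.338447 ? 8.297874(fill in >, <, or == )>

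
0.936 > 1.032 False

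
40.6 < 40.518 False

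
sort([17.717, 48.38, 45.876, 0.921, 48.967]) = [0.921, 17.717, 45.876, 48.38, 48.967]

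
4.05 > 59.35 False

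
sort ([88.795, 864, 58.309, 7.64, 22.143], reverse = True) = [864, 88.795, 58.309, 22.143, 7.64]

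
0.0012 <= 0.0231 True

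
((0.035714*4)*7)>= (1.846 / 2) True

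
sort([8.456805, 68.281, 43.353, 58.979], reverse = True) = [68.281, 58.979, 43.353, 8.456805]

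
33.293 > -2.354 True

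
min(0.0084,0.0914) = 0.0084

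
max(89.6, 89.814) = 89.814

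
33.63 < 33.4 False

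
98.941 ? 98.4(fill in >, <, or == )>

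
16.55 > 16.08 True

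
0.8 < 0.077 False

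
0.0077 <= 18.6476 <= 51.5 True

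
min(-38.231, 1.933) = -38.231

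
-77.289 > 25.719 False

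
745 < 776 True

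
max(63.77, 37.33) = 63.77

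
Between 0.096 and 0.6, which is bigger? 0.6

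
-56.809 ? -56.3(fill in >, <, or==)<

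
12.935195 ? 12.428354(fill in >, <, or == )>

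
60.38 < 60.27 False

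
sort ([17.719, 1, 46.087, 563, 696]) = [1, 17.719, 46.087, 563, 696]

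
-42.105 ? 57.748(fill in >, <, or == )<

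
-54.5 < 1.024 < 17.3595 True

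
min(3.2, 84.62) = 3.2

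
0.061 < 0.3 True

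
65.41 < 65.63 True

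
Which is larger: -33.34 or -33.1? -33.1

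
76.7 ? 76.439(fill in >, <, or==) >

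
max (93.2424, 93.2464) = 93.2464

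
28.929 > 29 False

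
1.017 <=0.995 False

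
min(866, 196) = 196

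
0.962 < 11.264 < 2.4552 False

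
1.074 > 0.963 True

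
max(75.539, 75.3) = 75.539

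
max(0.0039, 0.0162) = 0.0162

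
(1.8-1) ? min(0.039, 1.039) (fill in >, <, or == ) >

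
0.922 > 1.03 False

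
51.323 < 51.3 False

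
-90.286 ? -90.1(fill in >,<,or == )<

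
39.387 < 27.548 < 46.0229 False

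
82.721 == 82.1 False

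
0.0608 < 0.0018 False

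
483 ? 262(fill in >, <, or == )>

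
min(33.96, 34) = 33.96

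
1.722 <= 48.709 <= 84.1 True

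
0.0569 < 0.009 False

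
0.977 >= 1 False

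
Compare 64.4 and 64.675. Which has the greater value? 64.675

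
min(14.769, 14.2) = 14.2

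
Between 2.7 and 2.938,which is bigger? 2.938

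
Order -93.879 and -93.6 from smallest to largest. -93.879, -93.6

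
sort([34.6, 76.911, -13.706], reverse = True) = [76.911, 34.6, -13.706]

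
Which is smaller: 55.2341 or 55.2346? 55.2341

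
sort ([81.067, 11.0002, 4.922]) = [4.922, 11.0002, 81.067]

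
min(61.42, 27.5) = 27.5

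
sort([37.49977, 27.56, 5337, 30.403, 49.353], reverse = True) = [5337, 49.353, 37.49977, 30.403, 27.56]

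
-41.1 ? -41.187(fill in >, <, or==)>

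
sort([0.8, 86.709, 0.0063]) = [0.0063, 0.8, 86.709]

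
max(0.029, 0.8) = 0.8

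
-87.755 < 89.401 True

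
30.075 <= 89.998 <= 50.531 False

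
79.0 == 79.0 True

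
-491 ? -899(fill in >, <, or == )>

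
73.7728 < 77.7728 True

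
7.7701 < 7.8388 True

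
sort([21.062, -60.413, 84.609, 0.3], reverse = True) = [84.609, 21.062, 0.3, -60.413]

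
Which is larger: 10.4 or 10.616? 10.616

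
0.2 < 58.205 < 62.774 True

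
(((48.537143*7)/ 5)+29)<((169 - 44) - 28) True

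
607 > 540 True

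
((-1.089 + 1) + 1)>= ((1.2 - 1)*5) False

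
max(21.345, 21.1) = 21.345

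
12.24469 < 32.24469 True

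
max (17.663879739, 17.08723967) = 17.663879739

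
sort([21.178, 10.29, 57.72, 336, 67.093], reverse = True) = [336, 67.093, 57.72, 21.178, 10.29]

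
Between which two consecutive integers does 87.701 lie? 87 and 88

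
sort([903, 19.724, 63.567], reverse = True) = [903, 63.567, 19.724]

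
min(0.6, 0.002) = 0.002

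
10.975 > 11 False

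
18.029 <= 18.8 True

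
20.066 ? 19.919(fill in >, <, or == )>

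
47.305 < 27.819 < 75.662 False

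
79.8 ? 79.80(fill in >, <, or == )==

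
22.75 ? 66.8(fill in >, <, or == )<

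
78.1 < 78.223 True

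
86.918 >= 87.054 False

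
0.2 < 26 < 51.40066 True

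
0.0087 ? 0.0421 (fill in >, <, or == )<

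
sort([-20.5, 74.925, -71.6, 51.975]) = [-71.6, -20.5, 51.975, 74.925]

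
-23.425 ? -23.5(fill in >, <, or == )>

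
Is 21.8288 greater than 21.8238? Yes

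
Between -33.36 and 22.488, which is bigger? 22.488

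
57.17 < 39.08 False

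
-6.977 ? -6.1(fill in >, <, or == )<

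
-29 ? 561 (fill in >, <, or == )<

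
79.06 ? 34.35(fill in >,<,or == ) >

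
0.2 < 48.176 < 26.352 False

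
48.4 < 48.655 True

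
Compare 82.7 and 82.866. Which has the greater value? 82.866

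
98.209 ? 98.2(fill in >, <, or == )>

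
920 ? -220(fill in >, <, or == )>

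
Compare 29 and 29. They are equal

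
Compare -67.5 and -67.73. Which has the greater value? -67.5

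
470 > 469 True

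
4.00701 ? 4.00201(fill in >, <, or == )>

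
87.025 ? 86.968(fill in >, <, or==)>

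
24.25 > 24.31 False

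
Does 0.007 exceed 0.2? No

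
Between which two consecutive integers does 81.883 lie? 81 and 82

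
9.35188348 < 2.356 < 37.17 False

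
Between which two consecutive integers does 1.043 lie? 1 and 2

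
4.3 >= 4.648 False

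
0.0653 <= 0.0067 False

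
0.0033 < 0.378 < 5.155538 True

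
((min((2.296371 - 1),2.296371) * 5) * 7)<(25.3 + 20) False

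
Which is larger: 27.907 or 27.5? 27.907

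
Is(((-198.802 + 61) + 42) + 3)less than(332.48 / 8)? Yes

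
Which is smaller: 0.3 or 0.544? 0.3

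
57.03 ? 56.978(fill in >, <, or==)>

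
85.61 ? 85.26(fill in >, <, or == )>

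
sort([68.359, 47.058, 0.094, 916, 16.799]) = [0.094, 16.799, 47.058, 68.359, 916]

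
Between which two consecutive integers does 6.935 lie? 6 and 7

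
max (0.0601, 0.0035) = 0.0601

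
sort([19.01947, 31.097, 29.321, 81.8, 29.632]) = [19.01947, 29.321, 29.632, 31.097, 81.8]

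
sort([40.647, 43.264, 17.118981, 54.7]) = [17.118981, 40.647, 43.264, 54.7]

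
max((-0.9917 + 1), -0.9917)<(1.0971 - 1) True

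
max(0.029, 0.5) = 0.5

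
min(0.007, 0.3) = 0.007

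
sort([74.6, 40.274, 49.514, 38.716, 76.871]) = [38.716, 40.274, 49.514, 74.6, 76.871]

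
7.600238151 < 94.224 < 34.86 False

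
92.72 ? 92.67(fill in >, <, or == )>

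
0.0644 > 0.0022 True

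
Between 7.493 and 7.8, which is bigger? 7.8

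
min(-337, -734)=-734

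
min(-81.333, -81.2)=-81.333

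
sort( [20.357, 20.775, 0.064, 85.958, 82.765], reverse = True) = [85.958, 82.765, 20.775, 20.357, 0.064]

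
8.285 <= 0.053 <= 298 False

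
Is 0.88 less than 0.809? No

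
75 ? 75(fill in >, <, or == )==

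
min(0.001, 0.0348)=0.001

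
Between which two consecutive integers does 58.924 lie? 58 and 59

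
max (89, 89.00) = 89.00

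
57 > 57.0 False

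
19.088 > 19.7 False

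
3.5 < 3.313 False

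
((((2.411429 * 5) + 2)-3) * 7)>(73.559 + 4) False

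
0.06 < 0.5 True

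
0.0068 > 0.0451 False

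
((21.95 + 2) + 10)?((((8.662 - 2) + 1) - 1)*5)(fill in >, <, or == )>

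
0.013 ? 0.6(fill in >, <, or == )<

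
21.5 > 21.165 True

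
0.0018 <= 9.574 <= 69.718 True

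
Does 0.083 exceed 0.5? No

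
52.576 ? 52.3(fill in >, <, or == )>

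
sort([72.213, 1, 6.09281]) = [1, 6.09281, 72.213]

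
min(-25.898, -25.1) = -25.898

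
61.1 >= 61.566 False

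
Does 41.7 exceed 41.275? Yes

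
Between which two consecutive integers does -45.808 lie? -46 and -45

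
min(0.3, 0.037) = 0.037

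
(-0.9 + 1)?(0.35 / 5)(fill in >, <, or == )>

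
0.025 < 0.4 True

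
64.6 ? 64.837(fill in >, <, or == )<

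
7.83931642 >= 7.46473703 True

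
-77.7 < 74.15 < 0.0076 False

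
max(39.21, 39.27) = 39.27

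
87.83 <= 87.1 False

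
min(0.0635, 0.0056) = 0.0056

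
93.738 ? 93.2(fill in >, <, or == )>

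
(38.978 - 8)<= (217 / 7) True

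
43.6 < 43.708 True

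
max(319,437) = 437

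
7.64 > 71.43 False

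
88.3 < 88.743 True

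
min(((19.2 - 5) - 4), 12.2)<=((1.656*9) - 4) True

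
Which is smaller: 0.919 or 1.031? 0.919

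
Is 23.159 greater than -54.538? Yes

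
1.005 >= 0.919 True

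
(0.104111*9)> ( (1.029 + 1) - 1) False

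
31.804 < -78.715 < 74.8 False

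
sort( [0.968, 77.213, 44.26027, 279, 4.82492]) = [0.968, 4.82492, 44.26027, 77.213, 279]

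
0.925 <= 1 True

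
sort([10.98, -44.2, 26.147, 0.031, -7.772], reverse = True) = [26.147, 10.98, 0.031, -7.772, -44.2]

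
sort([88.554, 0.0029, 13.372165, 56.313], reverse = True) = [88.554, 56.313, 13.372165, 0.0029]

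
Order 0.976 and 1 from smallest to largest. 0.976, 1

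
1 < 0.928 False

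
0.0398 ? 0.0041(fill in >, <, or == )>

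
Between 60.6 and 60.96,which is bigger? 60.96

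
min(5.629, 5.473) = 5.473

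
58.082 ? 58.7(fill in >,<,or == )<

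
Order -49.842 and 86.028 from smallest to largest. -49.842, 86.028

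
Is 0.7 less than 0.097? No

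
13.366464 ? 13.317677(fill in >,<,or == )>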